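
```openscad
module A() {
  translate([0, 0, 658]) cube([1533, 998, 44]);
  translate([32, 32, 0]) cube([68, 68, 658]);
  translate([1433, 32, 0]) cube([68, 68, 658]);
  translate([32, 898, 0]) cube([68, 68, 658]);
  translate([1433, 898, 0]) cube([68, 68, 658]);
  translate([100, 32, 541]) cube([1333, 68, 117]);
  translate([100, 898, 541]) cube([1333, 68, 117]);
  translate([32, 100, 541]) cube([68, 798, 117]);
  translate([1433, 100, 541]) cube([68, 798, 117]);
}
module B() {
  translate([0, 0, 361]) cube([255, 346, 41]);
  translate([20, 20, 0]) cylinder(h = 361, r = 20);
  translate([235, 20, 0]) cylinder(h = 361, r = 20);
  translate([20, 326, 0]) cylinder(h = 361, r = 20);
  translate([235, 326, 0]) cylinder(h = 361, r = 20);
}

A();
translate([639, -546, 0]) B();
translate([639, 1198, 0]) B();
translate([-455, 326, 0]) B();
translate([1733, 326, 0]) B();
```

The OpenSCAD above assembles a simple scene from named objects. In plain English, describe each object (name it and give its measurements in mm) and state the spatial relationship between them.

A is a rectangular dining table. The top is 1533×998×44 mm with its upper surface at z = 702 mm. It stands on four 68×68 mm square legs, each inset 32 mm from the nearest pair of top edges, running from the floor to the underside of the top. Four apron rails, 68 mm thick and 117 mm tall, run between adjacent legs with their top edges flush with the underside of the top and their outer faces flush with the legs' outer faces.

B is a simple wooden stool: a rectangular seat 255 mm (x) by 346 mm (y), 41 mm thick, top face at z = 402 mm, on four round legs, each 40 mm in diameter. The legs rest on z = 0, each leg's axis is inset half a diameter from the nearest pair of seat edges (so the leg's bounding box is flush with the corner).

Four stools sit around the table at the −y, +y, −x, +x sides.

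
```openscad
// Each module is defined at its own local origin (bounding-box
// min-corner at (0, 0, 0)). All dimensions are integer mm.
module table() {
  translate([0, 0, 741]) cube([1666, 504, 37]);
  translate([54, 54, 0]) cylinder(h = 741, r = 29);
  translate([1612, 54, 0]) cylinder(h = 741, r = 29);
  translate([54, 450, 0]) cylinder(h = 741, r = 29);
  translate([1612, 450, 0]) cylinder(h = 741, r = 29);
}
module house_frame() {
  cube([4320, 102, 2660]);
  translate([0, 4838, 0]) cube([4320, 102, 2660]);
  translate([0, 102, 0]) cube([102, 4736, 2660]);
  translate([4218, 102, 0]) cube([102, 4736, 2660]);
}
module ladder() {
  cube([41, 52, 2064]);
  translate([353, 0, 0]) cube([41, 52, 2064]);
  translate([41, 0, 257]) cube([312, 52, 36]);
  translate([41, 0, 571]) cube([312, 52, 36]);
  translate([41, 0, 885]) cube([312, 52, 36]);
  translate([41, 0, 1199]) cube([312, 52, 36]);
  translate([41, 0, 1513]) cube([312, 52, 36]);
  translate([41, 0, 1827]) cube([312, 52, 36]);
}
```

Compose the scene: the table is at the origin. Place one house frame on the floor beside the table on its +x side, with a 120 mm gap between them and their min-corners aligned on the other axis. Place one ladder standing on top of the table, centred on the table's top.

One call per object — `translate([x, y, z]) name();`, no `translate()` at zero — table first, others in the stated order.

table();
translate([1786, 0, 0]) house_frame();
translate([636, 226, 778]) ladder();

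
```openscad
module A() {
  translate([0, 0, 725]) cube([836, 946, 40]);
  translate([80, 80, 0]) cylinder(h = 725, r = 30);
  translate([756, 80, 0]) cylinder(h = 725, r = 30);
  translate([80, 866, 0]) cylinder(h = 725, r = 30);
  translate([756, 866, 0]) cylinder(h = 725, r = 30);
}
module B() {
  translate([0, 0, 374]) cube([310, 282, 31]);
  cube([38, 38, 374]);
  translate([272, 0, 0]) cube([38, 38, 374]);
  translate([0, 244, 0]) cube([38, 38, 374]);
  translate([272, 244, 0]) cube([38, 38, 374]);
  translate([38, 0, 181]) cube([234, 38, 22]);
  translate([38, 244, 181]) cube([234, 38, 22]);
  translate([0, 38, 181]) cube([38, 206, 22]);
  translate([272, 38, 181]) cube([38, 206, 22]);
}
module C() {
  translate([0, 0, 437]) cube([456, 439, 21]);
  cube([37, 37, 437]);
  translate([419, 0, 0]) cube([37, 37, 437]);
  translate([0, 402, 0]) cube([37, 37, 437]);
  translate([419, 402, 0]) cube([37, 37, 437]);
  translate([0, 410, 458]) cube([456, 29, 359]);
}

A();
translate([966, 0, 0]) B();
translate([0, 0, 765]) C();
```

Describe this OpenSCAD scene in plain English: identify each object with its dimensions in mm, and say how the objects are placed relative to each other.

A is a table: top 836 mm (x) × 946 mm (y), 40 mm thick, upper face at z = 765 mm, on four round legs of 60 mm diameter, each leg's bounding box inset 50 mm from the nearest pair of top edges, running from z = 0 to the bottom of the top.

B is a four-legged stool. The seat is a 310×282×31 mm slab whose top surface is at z = 405 mm; four square legs, each 38×38 mm in cross-section, run from the floor (z = 0) to the underside of the seat, each flush with a corner of the seat. Four stretchers, 38 mm wide and 22 mm tall, connect adjacent legs with their undersides at z = 181 mm, each running between the inner faces of the legs it joins and aligned with the legs' outer faces on the other axis.

C is a chair: 456×439 mm seat, 21 mm thick, top at z = 458 mm, on four 37 mm square corner legs flush with the seat edges. A 29 mm thick backrest slab spans the full seat width, extending 359 mm above the seat top, its back face flush with the seat's +y edge.

The stool is on the floor beside the table on its +x side. The chair is on top of the table.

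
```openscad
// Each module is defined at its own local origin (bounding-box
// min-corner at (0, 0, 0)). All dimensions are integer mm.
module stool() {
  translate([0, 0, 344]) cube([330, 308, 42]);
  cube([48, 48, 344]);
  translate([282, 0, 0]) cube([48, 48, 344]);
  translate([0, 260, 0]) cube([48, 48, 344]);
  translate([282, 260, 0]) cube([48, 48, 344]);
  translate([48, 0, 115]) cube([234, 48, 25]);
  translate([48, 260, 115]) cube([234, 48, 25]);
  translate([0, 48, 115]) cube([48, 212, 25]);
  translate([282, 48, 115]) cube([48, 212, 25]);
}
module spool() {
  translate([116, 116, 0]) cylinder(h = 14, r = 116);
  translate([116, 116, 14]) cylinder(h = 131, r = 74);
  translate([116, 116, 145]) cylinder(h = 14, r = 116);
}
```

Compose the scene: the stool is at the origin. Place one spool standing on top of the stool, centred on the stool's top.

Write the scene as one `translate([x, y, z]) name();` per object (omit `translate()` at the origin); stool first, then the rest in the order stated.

stool();
translate([49, 38, 386]) spool();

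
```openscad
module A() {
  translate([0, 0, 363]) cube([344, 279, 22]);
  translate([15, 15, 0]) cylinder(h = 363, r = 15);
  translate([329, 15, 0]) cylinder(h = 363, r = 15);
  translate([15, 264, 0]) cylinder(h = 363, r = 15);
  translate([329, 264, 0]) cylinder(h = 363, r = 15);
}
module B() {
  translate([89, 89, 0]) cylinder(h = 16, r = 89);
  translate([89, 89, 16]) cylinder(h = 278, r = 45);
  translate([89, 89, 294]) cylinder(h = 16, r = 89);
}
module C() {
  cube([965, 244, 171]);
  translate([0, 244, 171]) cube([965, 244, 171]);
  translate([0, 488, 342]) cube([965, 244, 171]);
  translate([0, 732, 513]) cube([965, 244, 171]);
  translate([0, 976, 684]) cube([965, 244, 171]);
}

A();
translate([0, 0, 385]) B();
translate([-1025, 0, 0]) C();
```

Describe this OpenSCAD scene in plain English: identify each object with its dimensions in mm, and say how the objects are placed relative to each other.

A is a simple wooden stool: a rectangular seat 344 mm (x) by 279 mm (y), 22 mm thick, top face at z = 385 mm, on four round legs, each 30 mm in diameter. The legs rest on z = 0, each leg's axis is inset half a diameter from the nearest pair of seat edges (so the leg's bounding box is flush with the corner).

B is a spool: two coaxial disc flanges of radius 89 mm and thickness 16 mm, joined by a core cylinder of radius 45 mm and height 278 mm. The lower flange rests on z = 0 and the three cylinders share a vertical axis.

C is a run of 5 identical solid stair steps. Each tread is 965×244 mm and each step block is 171 mm high. Step 1 rests on the floor; step k is offset from step 1 by (k−1)×244 mm in y and (k−1)×171 mm in z.

The spool is on top of the stool. The staircase is on the floor beside the stool on its −x side.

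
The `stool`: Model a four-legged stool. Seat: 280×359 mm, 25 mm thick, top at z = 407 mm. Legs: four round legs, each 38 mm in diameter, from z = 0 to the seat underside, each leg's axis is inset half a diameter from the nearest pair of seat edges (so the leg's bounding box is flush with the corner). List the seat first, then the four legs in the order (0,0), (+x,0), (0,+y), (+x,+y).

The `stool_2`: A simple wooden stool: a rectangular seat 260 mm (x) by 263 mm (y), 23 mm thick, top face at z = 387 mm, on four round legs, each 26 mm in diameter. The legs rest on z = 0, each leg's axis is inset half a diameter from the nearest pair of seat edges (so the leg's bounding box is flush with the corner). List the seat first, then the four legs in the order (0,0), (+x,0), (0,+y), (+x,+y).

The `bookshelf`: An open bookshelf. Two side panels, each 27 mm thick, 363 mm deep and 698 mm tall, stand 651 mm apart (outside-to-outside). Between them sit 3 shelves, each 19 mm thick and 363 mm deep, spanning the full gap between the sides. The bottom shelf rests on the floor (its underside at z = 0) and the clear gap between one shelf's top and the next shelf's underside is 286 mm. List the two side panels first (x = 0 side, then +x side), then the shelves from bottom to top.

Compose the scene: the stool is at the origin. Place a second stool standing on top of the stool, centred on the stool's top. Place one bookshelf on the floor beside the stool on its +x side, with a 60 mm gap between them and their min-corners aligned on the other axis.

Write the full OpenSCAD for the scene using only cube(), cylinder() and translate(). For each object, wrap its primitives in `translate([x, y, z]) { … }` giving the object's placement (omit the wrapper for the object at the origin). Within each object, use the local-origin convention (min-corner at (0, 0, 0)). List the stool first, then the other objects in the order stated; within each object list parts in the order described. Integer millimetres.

translate([0, 0, 382]) cube([280, 359, 25]);
translate([19, 19, 0]) cylinder(h = 382, r = 19);
translate([261, 19, 0]) cylinder(h = 382, r = 19);
translate([19, 340, 0]) cylinder(h = 382, r = 19);
translate([261, 340, 0]) cylinder(h = 382, r = 19);
translate([10, 48, 407]) {
  translate([0, 0, 364]) cube([260, 263, 23]);
  translate([13, 13, 0]) cylinder(h = 364, r = 13);
  translate([247, 13, 0]) cylinder(h = 364, r = 13);
  translate([13, 250, 0]) cylinder(h = 364, r = 13);
  translate([247, 250, 0]) cylinder(h = 364, r = 13);
}
translate([340, 0, 0]) {
  cube([27, 363, 698]);
  translate([624, 0, 0]) cube([27, 363, 698]);
  translate([27, 0, 0]) cube([597, 363, 19]);
  translate([27, 0, 305]) cube([597, 363, 19]);
  translate([27, 0, 610]) cube([597, 363, 19]);
}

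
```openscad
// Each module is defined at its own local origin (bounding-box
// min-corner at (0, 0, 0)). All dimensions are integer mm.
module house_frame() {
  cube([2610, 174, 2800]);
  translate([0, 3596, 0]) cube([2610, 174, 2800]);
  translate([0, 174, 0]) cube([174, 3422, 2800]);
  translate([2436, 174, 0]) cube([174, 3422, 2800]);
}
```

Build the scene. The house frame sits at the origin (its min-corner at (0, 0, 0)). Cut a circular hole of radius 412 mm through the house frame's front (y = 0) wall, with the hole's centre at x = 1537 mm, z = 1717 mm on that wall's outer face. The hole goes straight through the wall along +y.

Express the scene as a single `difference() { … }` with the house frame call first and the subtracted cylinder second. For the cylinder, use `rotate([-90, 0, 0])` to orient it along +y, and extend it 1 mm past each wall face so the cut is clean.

difference() {
  house_frame();
  translate([1537, -1, 1717]) rotate([-90, 0, 0]) cylinder(h = 176, r = 412);
}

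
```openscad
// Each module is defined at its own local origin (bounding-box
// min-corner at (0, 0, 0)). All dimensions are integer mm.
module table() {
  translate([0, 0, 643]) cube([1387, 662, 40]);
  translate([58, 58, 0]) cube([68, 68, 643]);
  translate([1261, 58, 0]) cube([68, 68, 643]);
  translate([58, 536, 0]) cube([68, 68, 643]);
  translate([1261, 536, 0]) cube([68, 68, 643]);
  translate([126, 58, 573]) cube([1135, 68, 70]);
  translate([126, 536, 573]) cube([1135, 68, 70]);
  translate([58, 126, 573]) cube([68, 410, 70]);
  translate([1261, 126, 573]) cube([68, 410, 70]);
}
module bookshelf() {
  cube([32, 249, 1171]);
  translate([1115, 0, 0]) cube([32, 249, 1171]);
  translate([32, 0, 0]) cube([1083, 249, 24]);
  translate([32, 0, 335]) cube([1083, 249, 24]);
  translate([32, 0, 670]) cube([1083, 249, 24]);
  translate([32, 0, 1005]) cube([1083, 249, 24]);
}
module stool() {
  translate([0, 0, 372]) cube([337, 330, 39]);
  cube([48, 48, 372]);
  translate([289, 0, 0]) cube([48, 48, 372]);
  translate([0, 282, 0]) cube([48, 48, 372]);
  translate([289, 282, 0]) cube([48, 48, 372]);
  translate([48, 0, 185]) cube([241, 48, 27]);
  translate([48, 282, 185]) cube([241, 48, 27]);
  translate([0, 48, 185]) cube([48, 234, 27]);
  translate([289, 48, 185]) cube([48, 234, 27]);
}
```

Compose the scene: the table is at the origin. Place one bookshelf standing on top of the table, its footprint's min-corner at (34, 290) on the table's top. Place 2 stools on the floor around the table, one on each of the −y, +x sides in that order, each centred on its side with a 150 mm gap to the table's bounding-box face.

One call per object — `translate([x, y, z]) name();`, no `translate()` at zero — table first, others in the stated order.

table();
translate([34, 290, 683]) bookshelf();
translate([525, -480, 0]) stool();
translate([1537, 166, 0]) stool();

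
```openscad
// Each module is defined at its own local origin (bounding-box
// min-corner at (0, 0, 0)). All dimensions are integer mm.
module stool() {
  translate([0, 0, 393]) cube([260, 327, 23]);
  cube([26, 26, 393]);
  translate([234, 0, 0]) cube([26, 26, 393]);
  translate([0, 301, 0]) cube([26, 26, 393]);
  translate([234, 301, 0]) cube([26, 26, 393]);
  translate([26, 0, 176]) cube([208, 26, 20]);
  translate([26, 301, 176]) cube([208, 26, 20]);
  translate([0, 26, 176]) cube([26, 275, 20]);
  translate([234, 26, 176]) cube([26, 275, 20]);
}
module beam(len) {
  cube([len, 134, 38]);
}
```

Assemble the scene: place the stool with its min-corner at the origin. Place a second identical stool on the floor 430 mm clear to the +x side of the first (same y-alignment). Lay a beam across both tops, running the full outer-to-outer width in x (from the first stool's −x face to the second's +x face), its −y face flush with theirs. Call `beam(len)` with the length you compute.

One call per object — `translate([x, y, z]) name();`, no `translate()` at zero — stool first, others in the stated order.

stool();
translate([690, 0, 0]) stool();
translate([0, 0, 416]) beam(950);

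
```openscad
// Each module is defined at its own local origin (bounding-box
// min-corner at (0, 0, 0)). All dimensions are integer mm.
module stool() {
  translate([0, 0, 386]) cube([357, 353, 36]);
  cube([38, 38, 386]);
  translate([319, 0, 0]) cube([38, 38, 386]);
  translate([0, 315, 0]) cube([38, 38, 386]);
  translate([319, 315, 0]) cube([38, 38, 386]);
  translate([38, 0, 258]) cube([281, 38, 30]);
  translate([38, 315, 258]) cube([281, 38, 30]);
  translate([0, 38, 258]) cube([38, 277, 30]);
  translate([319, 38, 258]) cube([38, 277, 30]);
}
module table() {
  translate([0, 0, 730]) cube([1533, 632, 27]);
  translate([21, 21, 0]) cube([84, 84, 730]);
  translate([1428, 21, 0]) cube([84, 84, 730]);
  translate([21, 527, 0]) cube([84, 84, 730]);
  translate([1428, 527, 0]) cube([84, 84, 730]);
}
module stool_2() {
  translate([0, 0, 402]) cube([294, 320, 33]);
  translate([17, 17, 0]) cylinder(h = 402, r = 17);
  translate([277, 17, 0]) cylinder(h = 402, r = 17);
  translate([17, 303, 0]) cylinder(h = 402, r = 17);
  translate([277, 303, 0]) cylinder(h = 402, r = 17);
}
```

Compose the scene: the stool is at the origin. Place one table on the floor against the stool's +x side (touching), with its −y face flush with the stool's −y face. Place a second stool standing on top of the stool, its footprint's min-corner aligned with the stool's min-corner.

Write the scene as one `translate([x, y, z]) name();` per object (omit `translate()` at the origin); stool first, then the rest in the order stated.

stool();
translate([357, 0, 0]) table();
translate([0, 0, 422]) stool_2();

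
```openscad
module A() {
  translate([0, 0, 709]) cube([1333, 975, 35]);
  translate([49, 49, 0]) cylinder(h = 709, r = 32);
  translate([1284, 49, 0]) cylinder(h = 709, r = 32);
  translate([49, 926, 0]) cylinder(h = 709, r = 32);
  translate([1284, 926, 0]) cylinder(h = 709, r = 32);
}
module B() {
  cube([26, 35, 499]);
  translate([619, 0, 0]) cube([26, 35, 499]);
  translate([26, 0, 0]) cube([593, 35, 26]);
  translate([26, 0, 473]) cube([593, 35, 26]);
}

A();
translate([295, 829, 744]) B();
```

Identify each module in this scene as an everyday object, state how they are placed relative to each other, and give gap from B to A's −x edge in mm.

A is a table. B is a picture frame. The picture frame is on top of the table. The gap from the picture frame to the table's −x edge is 295 mm.

The picture frame's min-x is at 295; the table's min-x is 0; gap = 295 mm.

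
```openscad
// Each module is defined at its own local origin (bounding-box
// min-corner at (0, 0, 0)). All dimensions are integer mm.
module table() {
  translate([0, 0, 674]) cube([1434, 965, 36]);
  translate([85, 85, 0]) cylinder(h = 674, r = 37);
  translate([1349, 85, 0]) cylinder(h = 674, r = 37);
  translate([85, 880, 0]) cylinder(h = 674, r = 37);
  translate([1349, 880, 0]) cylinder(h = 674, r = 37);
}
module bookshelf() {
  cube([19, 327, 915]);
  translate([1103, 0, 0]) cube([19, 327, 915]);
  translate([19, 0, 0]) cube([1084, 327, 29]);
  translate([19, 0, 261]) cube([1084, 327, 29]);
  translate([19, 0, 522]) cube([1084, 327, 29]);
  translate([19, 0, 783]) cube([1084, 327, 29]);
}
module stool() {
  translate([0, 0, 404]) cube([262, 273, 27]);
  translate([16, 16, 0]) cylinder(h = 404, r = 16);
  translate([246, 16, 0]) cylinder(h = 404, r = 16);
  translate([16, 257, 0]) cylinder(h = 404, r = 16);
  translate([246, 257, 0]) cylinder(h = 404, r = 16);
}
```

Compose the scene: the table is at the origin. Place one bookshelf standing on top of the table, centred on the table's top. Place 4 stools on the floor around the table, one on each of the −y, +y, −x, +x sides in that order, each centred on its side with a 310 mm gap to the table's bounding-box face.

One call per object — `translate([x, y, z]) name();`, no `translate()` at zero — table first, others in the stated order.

table();
translate([156, 319, 710]) bookshelf();
translate([586, -583, 0]) stool();
translate([586, 1275, 0]) stool();
translate([-572, 346, 0]) stool();
translate([1744, 346, 0]) stool();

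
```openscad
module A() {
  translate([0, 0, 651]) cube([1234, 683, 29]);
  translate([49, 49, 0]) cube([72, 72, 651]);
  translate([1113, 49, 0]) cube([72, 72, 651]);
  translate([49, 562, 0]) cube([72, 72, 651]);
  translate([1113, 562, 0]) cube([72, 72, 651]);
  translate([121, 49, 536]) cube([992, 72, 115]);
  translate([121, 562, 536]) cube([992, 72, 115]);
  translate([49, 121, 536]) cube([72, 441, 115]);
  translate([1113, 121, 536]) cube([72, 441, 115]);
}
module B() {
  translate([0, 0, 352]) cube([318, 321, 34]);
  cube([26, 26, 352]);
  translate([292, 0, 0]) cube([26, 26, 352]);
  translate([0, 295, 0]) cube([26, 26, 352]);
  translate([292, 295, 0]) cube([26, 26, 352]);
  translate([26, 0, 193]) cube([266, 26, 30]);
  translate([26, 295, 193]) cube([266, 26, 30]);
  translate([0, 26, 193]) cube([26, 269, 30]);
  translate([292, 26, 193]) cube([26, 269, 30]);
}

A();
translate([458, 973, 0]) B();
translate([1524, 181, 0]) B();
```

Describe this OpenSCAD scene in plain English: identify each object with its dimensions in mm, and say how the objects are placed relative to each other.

A is a table with a 1234×683 mm rectangular top, 29 mm thick, top surface at z = 680 mm, supported by four 72×72 mm square legs, each inset 49 mm from the nearest pair of top edges, running from the floor. Four apron rails, 72 mm thick and 115 mm tall, run between adjacent legs with their top edges flush with the underside of the top and their outer faces flush with the legs' outer faces.

B is a simple wooden stool: a rectangular seat 318 mm (x) by 321 mm (y), 34 mm thick, top face at z = 386 mm, on four square legs, each 26×26 mm in cross-section. The legs rest on z = 0, each flush with a corner of the seat. Four stretchers, 26 mm wide and 30 mm tall, connect adjacent legs with their undersides at z = 193 mm, each running between the inner faces of the legs it joins and aligned with the legs' outer faces on the other axis.

Two stools sit around the table at the +y, +x sides.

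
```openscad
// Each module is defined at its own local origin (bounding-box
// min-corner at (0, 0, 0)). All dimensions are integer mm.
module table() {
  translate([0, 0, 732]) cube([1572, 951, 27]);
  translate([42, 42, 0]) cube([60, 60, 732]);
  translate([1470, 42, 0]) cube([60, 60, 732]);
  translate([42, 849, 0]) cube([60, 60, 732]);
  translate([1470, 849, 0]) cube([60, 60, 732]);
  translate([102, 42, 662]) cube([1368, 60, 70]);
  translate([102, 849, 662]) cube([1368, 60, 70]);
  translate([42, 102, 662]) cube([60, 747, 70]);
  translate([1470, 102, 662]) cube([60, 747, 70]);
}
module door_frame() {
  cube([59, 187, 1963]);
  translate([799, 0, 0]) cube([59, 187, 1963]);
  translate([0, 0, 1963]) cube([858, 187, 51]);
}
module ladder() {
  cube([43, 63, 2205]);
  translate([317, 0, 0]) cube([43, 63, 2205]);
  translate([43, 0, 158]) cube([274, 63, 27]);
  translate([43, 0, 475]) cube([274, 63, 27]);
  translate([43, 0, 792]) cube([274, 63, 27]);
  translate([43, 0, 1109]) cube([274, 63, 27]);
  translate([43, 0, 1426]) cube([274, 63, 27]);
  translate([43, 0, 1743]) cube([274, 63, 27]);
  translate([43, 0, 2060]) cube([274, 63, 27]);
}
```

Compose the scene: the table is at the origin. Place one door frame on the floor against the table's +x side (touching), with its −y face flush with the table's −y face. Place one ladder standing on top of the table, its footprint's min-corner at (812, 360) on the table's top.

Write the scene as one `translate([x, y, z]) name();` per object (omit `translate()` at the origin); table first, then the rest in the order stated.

table();
translate([1572, 0, 0]) door_frame();
translate([812, 360, 759]) ladder();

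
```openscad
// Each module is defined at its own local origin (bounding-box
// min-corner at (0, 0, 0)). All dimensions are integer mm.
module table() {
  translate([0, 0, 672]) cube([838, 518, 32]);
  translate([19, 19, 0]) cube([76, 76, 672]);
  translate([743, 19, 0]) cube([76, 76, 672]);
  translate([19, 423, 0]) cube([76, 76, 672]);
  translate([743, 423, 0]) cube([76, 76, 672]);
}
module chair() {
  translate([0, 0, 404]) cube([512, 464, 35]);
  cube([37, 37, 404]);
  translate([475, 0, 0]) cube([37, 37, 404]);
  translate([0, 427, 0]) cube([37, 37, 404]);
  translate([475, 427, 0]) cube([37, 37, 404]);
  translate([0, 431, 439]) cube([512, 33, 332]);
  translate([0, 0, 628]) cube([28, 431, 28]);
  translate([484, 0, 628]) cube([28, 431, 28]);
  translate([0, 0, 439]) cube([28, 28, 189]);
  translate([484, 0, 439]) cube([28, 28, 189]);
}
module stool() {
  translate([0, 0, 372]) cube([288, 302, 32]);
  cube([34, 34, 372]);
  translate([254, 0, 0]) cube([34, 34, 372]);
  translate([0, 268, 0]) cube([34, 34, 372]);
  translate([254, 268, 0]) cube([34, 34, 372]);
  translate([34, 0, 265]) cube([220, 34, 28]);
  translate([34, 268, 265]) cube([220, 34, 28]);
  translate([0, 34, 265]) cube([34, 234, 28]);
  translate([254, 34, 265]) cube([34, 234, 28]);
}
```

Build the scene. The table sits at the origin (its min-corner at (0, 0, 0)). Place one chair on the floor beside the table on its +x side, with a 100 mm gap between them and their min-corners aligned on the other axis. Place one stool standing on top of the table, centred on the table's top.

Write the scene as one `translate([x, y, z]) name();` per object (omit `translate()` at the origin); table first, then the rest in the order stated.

table();
translate([938, 0, 0]) chair();
translate([275, 108, 704]) stool();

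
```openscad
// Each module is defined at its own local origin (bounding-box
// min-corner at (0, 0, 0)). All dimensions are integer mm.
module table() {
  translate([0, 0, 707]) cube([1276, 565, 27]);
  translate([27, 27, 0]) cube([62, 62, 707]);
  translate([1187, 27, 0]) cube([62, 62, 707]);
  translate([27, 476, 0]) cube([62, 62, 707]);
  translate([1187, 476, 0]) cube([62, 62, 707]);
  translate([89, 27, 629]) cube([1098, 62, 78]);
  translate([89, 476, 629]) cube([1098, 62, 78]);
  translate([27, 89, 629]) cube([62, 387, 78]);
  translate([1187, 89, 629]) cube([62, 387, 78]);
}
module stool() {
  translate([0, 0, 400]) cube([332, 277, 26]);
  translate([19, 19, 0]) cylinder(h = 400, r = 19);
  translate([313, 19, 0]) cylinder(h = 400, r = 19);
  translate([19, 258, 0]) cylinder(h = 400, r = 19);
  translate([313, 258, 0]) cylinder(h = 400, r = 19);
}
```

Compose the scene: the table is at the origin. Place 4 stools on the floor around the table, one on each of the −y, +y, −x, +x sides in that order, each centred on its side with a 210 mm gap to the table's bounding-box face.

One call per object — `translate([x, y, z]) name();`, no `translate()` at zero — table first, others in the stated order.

table();
translate([472, -487, 0]) stool();
translate([472, 775, 0]) stool();
translate([-542, 144, 0]) stool();
translate([1486, 144, 0]) stool();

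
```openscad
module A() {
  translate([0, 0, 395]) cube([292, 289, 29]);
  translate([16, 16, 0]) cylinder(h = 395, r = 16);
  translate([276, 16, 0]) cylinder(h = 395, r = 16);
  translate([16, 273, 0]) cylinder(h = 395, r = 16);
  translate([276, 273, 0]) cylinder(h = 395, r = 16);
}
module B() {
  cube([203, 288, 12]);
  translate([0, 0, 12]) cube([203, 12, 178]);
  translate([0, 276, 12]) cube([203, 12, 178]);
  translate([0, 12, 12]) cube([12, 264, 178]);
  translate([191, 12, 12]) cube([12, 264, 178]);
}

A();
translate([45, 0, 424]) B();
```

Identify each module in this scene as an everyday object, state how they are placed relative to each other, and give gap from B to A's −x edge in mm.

A is a stool. B is an open box. The open box is on top of the stool. The gap from the open box to the stool's −x edge is 45 mm.

The open box's min-x is at 45; the stool's min-x is 0; gap = 45 mm.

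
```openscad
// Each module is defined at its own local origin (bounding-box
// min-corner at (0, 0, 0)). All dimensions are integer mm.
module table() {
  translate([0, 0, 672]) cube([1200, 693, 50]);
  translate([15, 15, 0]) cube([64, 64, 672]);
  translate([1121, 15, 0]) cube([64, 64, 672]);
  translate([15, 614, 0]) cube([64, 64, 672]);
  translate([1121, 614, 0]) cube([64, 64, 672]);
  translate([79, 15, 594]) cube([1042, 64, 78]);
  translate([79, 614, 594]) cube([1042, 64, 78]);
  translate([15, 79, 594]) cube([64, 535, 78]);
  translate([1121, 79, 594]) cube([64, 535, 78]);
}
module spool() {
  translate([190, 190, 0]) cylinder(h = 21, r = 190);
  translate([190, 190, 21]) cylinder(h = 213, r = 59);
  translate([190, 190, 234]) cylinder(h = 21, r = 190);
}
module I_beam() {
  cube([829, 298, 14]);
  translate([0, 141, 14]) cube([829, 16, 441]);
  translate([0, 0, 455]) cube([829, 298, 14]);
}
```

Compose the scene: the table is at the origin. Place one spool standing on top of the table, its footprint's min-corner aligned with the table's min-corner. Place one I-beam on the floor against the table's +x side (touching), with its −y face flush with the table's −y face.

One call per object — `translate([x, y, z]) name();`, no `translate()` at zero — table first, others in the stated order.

table();
translate([0, 0, 722]) spool();
translate([1200, 0, 0]) I_beam();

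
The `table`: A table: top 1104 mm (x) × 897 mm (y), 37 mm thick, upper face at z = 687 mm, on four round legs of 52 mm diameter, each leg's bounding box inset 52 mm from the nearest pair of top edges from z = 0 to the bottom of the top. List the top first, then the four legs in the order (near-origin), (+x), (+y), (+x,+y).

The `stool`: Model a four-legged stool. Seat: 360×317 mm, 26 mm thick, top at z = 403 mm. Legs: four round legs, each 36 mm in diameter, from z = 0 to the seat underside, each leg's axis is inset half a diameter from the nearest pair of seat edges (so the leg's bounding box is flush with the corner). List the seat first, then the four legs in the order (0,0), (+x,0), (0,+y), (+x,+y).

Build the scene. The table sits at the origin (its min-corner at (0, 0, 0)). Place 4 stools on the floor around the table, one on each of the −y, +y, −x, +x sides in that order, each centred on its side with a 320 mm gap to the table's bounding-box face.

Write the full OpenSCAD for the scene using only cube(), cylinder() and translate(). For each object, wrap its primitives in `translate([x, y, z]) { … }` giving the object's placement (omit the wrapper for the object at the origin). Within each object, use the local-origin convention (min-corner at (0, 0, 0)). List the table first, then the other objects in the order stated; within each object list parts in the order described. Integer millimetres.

translate([0, 0, 650]) cube([1104, 897, 37]);
translate([78, 78, 0]) cylinder(h = 650, r = 26);
translate([1026, 78, 0]) cylinder(h = 650, r = 26);
translate([78, 819, 0]) cylinder(h = 650, r = 26);
translate([1026, 819, 0]) cylinder(h = 650, r = 26);
translate([372, -637, 0]) {
  translate([0, 0, 377]) cube([360, 317, 26]);
  translate([18, 18, 0]) cylinder(h = 377, r = 18);
  translate([342, 18, 0]) cylinder(h = 377, r = 18);
  translate([18, 299, 0]) cylinder(h = 377, r = 18);
  translate([342, 299, 0]) cylinder(h = 377, r = 18);
}
translate([372, 1217, 0]) {
  translate([0, 0, 377]) cube([360, 317, 26]);
  translate([18, 18, 0]) cylinder(h = 377, r = 18);
  translate([342, 18, 0]) cylinder(h = 377, r = 18);
  translate([18, 299, 0]) cylinder(h = 377, r = 18);
  translate([342, 299, 0]) cylinder(h = 377, r = 18);
}
translate([-680, 290, 0]) {
  translate([0, 0, 377]) cube([360, 317, 26]);
  translate([18, 18, 0]) cylinder(h = 377, r = 18);
  translate([342, 18, 0]) cylinder(h = 377, r = 18);
  translate([18, 299, 0]) cylinder(h = 377, r = 18);
  translate([342, 299, 0]) cylinder(h = 377, r = 18);
}
translate([1424, 290, 0]) {
  translate([0, 0, 377]) cube([360, 317, 26]);
  translate([18, 18, 0]) cylinder(h = 377, r = 18);
  translate([342, 18, 0]) cylinder(h = 377, r = 18);
  translate([18, 299, 0]) cylinder(h = 377, r = 18);
  translate([342, 299, 0]) cylinder(h = 377, r = 18);
}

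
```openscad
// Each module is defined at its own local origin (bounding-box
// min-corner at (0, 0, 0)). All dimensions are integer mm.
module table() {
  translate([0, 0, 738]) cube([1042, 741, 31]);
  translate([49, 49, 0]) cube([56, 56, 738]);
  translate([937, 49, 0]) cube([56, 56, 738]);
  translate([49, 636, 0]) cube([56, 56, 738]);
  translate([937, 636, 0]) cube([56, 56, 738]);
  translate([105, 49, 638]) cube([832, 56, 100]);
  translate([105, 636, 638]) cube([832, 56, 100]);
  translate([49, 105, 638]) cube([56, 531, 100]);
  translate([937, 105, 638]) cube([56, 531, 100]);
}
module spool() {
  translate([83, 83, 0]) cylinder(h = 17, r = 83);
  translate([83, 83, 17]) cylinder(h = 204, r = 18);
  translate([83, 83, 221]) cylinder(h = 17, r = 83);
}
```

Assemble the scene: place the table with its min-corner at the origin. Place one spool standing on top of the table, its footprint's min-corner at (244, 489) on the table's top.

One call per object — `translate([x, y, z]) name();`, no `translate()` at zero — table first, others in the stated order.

table();
translate([244, 489, 769]) spool();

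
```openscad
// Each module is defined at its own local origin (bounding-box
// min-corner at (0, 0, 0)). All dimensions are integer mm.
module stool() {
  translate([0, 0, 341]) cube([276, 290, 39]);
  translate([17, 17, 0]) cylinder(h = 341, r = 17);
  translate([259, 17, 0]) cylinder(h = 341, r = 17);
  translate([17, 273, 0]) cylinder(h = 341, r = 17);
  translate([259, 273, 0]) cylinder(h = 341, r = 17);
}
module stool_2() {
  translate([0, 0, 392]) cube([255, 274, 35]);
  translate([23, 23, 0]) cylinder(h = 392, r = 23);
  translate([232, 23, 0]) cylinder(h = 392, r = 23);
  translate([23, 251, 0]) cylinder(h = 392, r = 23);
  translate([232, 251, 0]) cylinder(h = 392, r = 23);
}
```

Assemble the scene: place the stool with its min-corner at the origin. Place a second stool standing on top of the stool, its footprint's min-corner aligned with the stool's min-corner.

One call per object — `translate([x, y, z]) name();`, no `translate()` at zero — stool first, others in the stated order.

stool();
translate([0, 0, 380]) stool_2();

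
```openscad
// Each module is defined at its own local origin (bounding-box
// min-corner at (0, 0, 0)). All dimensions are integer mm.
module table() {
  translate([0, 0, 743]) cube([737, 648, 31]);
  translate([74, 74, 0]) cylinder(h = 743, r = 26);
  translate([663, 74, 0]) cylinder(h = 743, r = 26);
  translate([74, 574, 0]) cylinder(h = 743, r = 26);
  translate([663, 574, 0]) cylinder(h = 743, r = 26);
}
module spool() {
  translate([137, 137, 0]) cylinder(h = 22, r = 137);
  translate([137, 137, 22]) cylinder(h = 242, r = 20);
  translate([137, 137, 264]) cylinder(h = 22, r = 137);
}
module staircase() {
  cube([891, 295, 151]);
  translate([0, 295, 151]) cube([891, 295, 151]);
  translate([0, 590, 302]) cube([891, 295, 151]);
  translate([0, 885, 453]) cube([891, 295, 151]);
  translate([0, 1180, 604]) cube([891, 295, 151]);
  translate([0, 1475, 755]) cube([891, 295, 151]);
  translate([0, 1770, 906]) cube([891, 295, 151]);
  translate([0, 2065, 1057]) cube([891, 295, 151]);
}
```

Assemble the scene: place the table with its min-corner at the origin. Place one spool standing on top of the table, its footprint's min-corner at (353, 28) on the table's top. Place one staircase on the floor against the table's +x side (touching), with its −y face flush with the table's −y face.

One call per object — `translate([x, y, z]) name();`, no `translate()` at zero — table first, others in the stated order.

table();
translate([353, 28, 774]) spool();
translate([737, 0, 0]) staircase();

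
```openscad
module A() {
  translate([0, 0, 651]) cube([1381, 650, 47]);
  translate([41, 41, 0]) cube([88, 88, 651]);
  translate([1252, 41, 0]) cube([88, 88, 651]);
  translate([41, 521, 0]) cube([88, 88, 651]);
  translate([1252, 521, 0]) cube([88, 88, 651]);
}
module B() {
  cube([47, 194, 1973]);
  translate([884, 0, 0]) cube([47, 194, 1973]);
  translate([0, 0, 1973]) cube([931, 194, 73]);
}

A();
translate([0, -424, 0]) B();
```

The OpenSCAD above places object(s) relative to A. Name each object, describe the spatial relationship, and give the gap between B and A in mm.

A is a table. B is a door frame. The door frame is on the floor beside the table on its −y side. The gap between the door frame and the table is 230 mm.

The door frame's nearest face is 230 mm from the table's −y face.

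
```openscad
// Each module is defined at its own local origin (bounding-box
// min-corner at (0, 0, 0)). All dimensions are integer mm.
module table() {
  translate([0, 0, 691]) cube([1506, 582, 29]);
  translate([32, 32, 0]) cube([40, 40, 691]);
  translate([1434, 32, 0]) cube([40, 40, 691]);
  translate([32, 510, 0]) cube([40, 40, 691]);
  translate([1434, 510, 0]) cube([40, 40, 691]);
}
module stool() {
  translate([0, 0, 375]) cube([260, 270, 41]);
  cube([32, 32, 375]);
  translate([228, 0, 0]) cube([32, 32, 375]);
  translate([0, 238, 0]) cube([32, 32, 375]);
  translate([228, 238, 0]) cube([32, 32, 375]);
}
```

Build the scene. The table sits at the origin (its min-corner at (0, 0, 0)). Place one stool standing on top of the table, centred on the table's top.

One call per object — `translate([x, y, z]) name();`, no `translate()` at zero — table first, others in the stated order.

table();
translate([623, 156, 720]) stool();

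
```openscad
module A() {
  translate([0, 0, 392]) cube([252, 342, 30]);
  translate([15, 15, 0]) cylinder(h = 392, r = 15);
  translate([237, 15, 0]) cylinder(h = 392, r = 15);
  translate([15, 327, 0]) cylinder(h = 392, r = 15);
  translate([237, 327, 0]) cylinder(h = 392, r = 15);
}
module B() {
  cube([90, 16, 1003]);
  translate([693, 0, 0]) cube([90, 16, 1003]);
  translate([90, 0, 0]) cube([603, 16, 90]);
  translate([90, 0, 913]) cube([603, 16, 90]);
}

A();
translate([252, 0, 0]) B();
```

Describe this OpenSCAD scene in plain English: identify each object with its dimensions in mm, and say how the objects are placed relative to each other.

A is a four-legged stool. The seat is 252×342 mm, 30 mm thick, top at z = 422 mm. It stands on four round legs, each 30 mm in diameter, from z = 0 to the seat underside, each leg's axis is inset half a diameter from the nearest pair of seat edges (so the leg's bounding box is flush with the corner).

B is a picture frame with a 603×823 mm rectangular opening (x by z) and a uniform 90 mm border on every side. Frame depth is 16 mm along y. It is built from two vertical stiles running the full outside height and two horizontal rails spanning the gap between the stiles.

The picture frame is against the stool's +x side, with their −y faces flush.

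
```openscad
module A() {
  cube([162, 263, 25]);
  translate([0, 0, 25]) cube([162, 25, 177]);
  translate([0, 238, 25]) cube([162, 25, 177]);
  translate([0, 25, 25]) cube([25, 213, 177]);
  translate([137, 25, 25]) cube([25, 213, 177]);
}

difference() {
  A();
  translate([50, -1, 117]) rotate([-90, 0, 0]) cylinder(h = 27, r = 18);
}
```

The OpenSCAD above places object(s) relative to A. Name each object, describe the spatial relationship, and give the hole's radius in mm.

A is an open box. The open box has a circular hole through its front wall. The hole's radius is 18 mm.

The subtracted cylinder has r = 18 mm.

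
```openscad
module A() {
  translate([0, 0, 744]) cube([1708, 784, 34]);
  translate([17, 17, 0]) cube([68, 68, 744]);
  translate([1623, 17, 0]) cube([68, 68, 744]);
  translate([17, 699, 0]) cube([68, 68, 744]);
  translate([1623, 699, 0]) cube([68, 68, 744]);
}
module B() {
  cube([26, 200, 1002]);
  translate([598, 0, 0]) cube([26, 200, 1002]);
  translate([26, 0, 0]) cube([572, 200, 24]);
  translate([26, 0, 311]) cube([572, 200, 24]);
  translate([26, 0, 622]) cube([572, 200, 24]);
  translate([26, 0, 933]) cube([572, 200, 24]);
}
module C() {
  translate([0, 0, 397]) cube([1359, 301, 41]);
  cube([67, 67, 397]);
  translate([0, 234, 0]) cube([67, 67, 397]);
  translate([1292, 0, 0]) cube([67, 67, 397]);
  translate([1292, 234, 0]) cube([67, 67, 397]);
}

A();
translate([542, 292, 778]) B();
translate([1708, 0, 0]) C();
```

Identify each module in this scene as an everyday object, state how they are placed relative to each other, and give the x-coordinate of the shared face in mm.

The table's +x face and the bench's −x face are both at x = 1708 mm.

A is a table. B is a bookshelf. C is a bench. The bookshelf is on top of the table, centred. The bench is against the table's +x side, with their −y faces flush. The x-coordinate of the shared face is 1708 mm.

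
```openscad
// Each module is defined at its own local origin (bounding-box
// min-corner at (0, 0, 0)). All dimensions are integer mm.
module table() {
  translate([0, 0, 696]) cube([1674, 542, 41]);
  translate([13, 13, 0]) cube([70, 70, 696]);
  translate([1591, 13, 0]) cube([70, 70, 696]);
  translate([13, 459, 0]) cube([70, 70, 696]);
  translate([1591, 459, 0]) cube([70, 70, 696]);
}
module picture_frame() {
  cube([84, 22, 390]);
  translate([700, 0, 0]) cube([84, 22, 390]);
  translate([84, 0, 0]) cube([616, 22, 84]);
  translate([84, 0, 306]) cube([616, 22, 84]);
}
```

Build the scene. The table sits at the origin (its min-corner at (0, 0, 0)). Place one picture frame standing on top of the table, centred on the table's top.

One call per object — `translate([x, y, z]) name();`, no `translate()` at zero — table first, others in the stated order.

table();
translate([445, 260, 737]) picture_frame();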